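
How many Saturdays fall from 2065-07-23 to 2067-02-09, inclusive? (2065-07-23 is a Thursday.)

2065-07-23 is a Thursday; the first Saturday on or after it is 2065-07-25 (2 days later).
From 2065-07-25 to 2067-02-09: 159 + 365 + 40 = 564 days (rest of 2065, 2066, to 2067-02-09 in 2067).
564 ÷ 7 = 80 full weeks with remainder 4, so 80 more Saturdays after the first → 81.

81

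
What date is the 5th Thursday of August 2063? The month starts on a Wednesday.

August 2063 begins on a Wednesday, so the first Thursday is August 2 (1 day later).
The 5th Thursday is 4 weeks later: 2 + 28 = 30.

August 30, 2063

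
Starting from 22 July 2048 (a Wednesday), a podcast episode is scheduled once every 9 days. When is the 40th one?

The 40th occurrence is 39 intervals after the first: 39 × 9 = 351 days after 22 July 2048.
July has 31 days — 9 days to the end of July leaves 342.
August has 31 days (311 left).
September has 30 days (281 left).
October has 31 days (250 left).
November has 30 days (220 left).
December has 31 days (189 left).
January has 31 days (158 left).
February has 28 days (130 left).
March has 31 days (99 left).
April has 30 days (69 left).
May has 31 days (38 left).
June has 30 days (8 left).
8 days into July → 8 July 2049.

8 July 2049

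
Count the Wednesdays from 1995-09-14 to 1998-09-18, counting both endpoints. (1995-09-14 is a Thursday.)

1995-09-14 is a Thursday; the first Wednesday on or after it is 1995-09-20 (6 days later).
From 1995-09-20 to 1998-09-18: 102 + 366 + 365 + 261 = 1094 days (rest of 1995, 1996, 1997, to 1998-09-18 in 1998).
1094 ÷ 7 = 156 full weeks with remainder 2, so 156 more Wednesdays after the first → 157.

157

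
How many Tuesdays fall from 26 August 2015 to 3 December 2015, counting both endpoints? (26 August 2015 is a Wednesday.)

14

26 August 2015 is a Wednesday; the first Tuesday on or after it is 1 September 2015 (6 days later).
From 1 September 2015 to 3 December 2015: 29 + 31 + 30 + 3 = 93 days (rest of September, October, November, December).
93 ÷ 7 = 13 full weeks with remainder 2, so 13 more Tuesdays after the first → 14.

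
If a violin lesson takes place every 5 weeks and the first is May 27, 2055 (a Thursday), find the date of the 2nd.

Jul 1, 2055

The 2nd occurrence is 1 interval after the first: 1 × 35 = 35 days after May 27, 2055.
May has 31 days — 4 days to the end of May leaves 31.
Jun has 30 days (1 left).
1 day into Jul → Jul 1, 2055.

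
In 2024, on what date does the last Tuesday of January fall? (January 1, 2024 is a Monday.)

January 2024 begins on a Monday, so the first Tuesday is January 2 (1 day later).
January 2024 has 31 days. Adding weeks: 2, 9, 16, 23, 30 — the last one ≤ 31 is the 30th.

2024-01-30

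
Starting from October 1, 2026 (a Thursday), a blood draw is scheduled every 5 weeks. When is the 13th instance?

November 25, 2027

The 13th occurrence is 12 intervals after the first: 12 × 35 = 420 days after October 1, 2026.
October has 31 days — 30 days to the end of October leaves 390.
November has 30 days (360 left).
December has 31 days (329 left).
January has 31 days (298 left).
February has 28 days (270 left).
March has 31 days (239 left).
April has 30 days (209 left).
May has 31 days (178 left).
June has 30 days (148 left).
July has 31 days (117 left).
August has 31 days (86 left).
September has 30 days (56 left).
October has 31 days (25 left).
25 days into November → November 25, 2027.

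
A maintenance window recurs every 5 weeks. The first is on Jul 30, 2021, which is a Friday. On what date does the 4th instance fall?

Nov 12, 2021

The 4th occurrence is 3 intervals after the first: 3 × 35 = 105 days after Jul 30, 2021.
Jul has 31 days — 1 day to the end of Jul leaves 104.
Aug has 31 days (73 left).
Sep has 30 days (43 left).
Oct has 31 days (12 left).
12 days into Nov → Nov 12, 2021.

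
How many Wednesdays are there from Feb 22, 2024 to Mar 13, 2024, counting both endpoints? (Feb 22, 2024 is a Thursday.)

Feb 22, 2024 is a Thursday; the first Wednesday on or after it is Feb 28, 2024 (6 days later).
From Feb 28, 2024 to Mar 13, 2024: 1 + 13 = 14 days (rest of Feb, Mar).
14 ÷ 7 = 2 full weeks with remainder 0, so 2 more Wednesdays after the first → 3.

3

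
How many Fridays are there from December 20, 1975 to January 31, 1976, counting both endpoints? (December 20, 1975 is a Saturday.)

December 20, 1975 is a Saturday; the first Friday on or after it is December 26, 1975 (6 days later).
From December 26, 1975 to January 31, 1976: 5 + 31 = 36 days (rest of December, January).
36 ÷ 7 = 5 full weeks with remainder 1, so 5 more Fridays after the first → 6.

6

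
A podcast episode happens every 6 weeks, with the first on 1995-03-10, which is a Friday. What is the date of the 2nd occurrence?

The 2nd occurrence is 1 interval after the first: 1 × 42 = 42 days after 1995-03-10.
March has 31 days — 21 days to the end of March leaves 21.
21 days into April → 1995-04-21.

1995-04-21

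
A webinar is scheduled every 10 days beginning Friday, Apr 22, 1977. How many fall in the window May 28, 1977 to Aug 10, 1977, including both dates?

Occurrences land 10·i days after Apr 22, 1977 for i = 0, 1, 2, …
May 28, 1977 is 36 days after the start; 36 ÷ 10 = 3 remainder 6; since the remainder is 6, round up to i = 4. First occurrence in the window: #5 on Jun 1, 1977 (4×10 = 40 days in).
Aug 10, 1977 is 110 days after the start; 110 ÷ 10 = 11 remainder 0. Last occurrence in the window: #12 on Aug 10, 1977.
Occurrences #5 through #12: 8 in total.

8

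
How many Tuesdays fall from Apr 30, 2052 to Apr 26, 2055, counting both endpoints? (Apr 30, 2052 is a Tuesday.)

156

Apr 30, 2052 is a Tuesday; the first Tuesday on or after it is Apr 30, 2052.
From Apr 30, 2052 to Apr 26, 2055: 245 + 365 + 365 + 116 = 1091 days (rest of 2052, 2053, 2054, to Apr 26, 2055 in 2055).
1091 ÷ 7 = 155 full weeks with remainder 6, so 155 more Tuesdays after the first → 156.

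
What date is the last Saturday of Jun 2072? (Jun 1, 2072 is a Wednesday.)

Jun 25, 2072

Jun 2072 begins on a Wednesday, so the first Saturday is Jun 4 (3 days later).
Jun 2072 has 30 days. Adding weeks: 4, 11, 18, 25 — the last one ≤ 30 is the 25th.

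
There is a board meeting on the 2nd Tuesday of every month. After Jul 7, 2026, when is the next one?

Jul 2026 starts on a Wednesday; its first Tuesday is the 7th, so the 2nd Tuesday is the 14th — Jul 14, 2026.
Jul 14, 2026 is after Jul 7, 2026, so that is the next one.

Jul 14, 2026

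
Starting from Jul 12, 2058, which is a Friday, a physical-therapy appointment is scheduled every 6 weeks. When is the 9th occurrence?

Jun 13, 2059

The 9th occurrence is 8 intervals after the first: 8 × 42 = 336 days after Jul 12, 2058.
Jul has 31 days — 19 days to the end of Jul leaves 317.
Aug has 31 days (286 left).
Sep has 30 days (256 left).
Oct has 31 days (225 left).
Nov has 30 days (195 left).
Dec has 31 days (164 left).
Jan has 31 days (133 left).
Feb has 28 days (105 left).
Mar has 31 days (74 left).
Apr has 30 days (44 left).
May has 31 days (13 left).
13 days into Jun → Jun 13, 2059.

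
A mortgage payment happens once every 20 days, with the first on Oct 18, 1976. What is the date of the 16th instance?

The 16th occurrence is 15 intervals after the first: 15 × 20 = 300 days after Oct 18, 1976.
Oct has 31 days — 13 days to the end of Oct leaves 287.
Nov has 30 days (257 left).
Dec has 31 days (226 left).
Jan has 31 days (195 left).
Feb has 28 days (167 left).
Mar has 31 days (136 left).
Apr has 30 days (106 left).
May has 31 days (75 left).
Jun has 30 days (45 left).
Jul has 31 days (14 left).
14 days into Aug → Aug 14, 1977.

Aug 14, 1977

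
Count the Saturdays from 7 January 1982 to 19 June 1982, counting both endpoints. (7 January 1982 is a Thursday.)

24

7 January 1982 is a Thursday; the first Saturday on or after it is 9 January 1982 (2 days later).
From 9 January 1982 to 19 June 1982: 22 + 28 + 31 + 30 + 31 + 19 = 161 days (rest of January, February, March, April, May, June).
161 ÷ 7 = 23 full weeks with remainder 0, so 23 more Saturdays after the first → 24.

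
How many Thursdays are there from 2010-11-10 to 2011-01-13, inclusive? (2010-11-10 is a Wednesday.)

10

2010-11-10 is a Wednesday; the first Thursday on or after it is 2010-11-11 (1 day later).
From 2010-11-11 to 2011-01-13: 19 + 31 + 13 = 63 days (rest of November, December, January).
63 ÷ 7 = 9 full weeks with remainder 0, so 9 more Thursdays after the first → 10.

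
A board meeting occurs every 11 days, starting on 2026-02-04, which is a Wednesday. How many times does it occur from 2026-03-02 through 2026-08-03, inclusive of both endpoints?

Occurrences land 11·i days after 2026-02-04 for i = 0, 1, 2, …
2026-03-02 is 26 days after the start; 26 ÷ 11 = 2 remainder 4; since the remainder is 4, round up to i = 3. First occurrence in the window: #4 on 2026-03-09 (3×11 = 33 days in).
2026-08-03 is 180 days after the start; 180 ÷ 11 = 16 remainder 4. Last occurrence in the window: #17 on 2026-07-30.
Occurrences #4 through #17: 14 in total.

14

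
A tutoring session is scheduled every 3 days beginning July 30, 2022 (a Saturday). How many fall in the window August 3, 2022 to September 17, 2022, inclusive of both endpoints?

Occurrences land 3·i days after July 30, 2022 for i = 0, 1, 2, …
August 3, 2022 is 4 days after the start; 4 ÷ 3 = 1 remainder 1; since the remainder is 1, round up to i = 2. First occurrence in the window: #3 on August 5, 2022 (2×3 = 6 days in).
September 17, 2022 is 49 days after the start; 49 ÷ 3 = 16 remainder 1. Last occurrence in the window: #17 on September 16, 2022.
Occurrences #3 through #17: 15 in total.

15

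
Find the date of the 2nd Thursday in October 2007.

October 2007 begins on a Monday, so the first Thursday is October 4 (3 days later).
The 2nd Thursday is 1 weeks later: 4 + 7 = 11.

11 October 2007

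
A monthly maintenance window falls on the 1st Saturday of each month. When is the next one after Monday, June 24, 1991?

July 6, 1991

June 1991 starts on a Saturday, so its 1st Saturday is June 1, 1991.
That is not after June 24, 1991, so look at July 1991.
July 1991 starts on a Monday, so its 1st Saturday is July 6, 1991 (5 days in).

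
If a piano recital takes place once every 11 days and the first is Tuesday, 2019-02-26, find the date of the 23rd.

The 23rd occurrence is 22 intervals after the first: 22 × 11 = 242 days after 2019-02-26.
February has 28 days — 2 days to the end of February leaves 240.
March has 31 days (209 left).
April has 30 days (179 left).
May has 31 days (148 left).
June has 30 days (118 left).
July has 31 days (87 left).
August has 31 days (56 left).
September has 30 days (26 left).
26 days into October → 2019-10-26.

2019-10-26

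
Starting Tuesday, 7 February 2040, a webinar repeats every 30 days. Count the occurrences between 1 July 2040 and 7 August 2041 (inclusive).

Occurrences land 30·i days after 7 February 2040 for i = 0, 1, 2, …
1 July 2040 is 145 days after the start; 145 ÷ 30 = 4 remainder 25; since the remainder is 25, round up to i = 5. First occurrence in the window: #6 on 6 July 2040 (5×30 = 150 days in).
7 August 2041 is 547 days after the start; 547 ÷ 30 = 18 remainder 7. Last occurrence in the window: #19 on 31 July 2041.
Occurrences #6 through #19: 14 in total.

14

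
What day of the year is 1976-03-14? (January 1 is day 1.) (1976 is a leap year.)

Days in months before March: 31 + 29 = 60.
Plus 14 days into March → day 74.

74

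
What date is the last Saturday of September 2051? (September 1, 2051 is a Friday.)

September 2051 begins on a Friday, so the first Saturday is September 2 (1 day later).
September 2051 has 30 days. Adding weeks: 2, 9, 16, 23, 30 — the last one ≤ 30 is the 30th.

30 September 2051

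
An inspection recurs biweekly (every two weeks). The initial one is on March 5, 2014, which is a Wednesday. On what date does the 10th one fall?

The 10th occurrence is 9 intervals after the first: 9 × 14 = 126 days after March 5, 2014.
March has 31 days — 26 days to the end of March leaves 100.
April has 30 days (70 left).
May has 31 days (39 left).
June has 30 days (9 left).
9 days into July → July 9, 2014.

July 9, 2014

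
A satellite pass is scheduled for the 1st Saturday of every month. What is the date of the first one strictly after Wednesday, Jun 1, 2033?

Jun 2033 starts on a Wednesday, so its 1st Saturday is Jun 4, 2033 (3 days in).
Jun 4, 2033 is after Jun 1, 2033, so that is the next one.

Jun 4, 2033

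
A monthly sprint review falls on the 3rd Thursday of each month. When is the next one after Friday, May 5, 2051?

May 18, 2051

May 2051 starts on a Monday; its first Thursday is the 4th, so the 3rd Thursday is the 18th — May 18, 2051.
May 18, 2051 is after May 5, 2051, so that is the next one.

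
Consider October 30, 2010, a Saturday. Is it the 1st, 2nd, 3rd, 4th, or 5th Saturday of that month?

Day 30 falls in week ⌈30/7⌉ of the month.
Days 1–7 hold the 1st Saturday, 8–14 the 2nd, 15–21 the 3rd, 22–28 the 4th, 29–31 the 5th.
30 is in the range for the 5th.

5th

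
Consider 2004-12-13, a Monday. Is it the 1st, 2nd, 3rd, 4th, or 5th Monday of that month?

Day 13 falls in week ⌈13/7⌉ of the month.
Days 1–7 hold the 1st Monday, 8–14 the 2nd, 15–21 the 3rd, 22–28 the 4th, 29–31 the 5th.
13 is in the range for the 2nd.

2nd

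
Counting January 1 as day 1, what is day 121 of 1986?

January has 31 days (121 − 31 = 90 remain).
February has 28 days (90 − 28 = 62 remain).
March has 31 days (62 − 31 = 31 remain).
April has 30 days (31 − 30 = 1 remain).
1 into May → May 1.

1 May 1986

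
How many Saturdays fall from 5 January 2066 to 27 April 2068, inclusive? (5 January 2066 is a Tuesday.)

5 January 2066 is a Tuesday; the first Saturday on or after it is 9 January 2066 (4 days later).
From 9 January 2066 to 27 April 2068: 356 + 365 + 118 = 839 days (rest of 2066, 2067, to 27 April 2068 in 2068).
839 ÷ 7 = 119 full weeks with remainder 6, so 119 more Saturdays after the first → 120.

120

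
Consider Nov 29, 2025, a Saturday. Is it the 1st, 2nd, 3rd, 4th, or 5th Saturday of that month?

5th

Day 29 falls in week ⌈29/7⌉ of the month.
Days 1–7 hold the 1st Saturday, 8–14 the 2nd, 15–21 the 3rd, 22–28 the 4th, 29–31 the 5th.
29 is in the range for the 5th.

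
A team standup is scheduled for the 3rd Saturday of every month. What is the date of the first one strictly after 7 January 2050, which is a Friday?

15 January 2050

January 2050 starts on a Saturday; its first Saturday is the 1st, so the 3rd Saturday is the 15th — 15 January 2050.
15 January 2050 is after 7 January 2050, so that is the next one.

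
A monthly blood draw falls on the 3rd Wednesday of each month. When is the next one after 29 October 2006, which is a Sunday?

15 November 2006

October 2006 starts on a Sunday; its first Wednesday is the 4th, so the 3rd Wednesday is the 18th — 18 October 2006.
That is not after 29 October 2006, so look at November 2006.
November 2006 starts on a Wednesday; its first Wednesday is the 1st, so the 3rd Wednesday is the 15th — 15 November 2006.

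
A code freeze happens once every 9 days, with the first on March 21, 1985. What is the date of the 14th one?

July 16, 1985

The 14th occurrence is 13 intervals after the first: 13 × 9 = 117 days after March 21, 1985.
March has 31 days — 10 days to the end of March leaves 107.
April has 30 days (77 left).
May has 31 days (46 left).
June has 30 days (16 left).
16 days into July → July 16, 1985.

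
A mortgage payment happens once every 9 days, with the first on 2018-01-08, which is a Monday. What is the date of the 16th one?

2018-05-23

The 16th occurrence is 15 intervals after the first: 15 × 9 = 135 days after 2018-01-08.
January has 31 days — 23 days to the end of January leaves 112.
February has 28 days (84 left).
March has 31 days (53 left).
April has 30 days (23 left).
23 days into May → 2018-05-23.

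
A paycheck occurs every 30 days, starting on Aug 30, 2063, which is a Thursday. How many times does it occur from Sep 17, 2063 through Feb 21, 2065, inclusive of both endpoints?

18

Occurrences land 30·i days after Aug 30, 2063 for i = 0, 1, 2, …
Sep 17, 2063 is 18 days after the start; 18 ÷ 30 = 0 remainder 18; since the remainder is 18, round up to i = 1. First occurrence in the window: #2 on Sep 29, 2063 (1×30 = 30 days in).
Feb 21, 2065 is 541 days after the start; 541 ÷ 30 = 18 remainder 1. Last occurrence in the window: #19 on Feb 20, 2065.
Occurrences #2 through #19: 18 in total.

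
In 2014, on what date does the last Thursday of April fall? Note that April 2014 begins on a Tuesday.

April 2014 begins on a Tuesday, so the first Thursday is April 3 (2 days later).
April 2014 has 30 days. Adding weeks: 3, 10, 17, 24 — the last one ≤ 30 is the 24th.

24 April 2014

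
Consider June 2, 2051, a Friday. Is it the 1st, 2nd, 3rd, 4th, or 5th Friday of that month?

1st

Day 2 falls in week ⌈2/7⌉ of the month.
Days 1–7 hold the 1st Friday, 8–14 the 2nd, 15–21 the 3rd, 22–28 the 4th, 29–31 the 5th.
2 is in the range for the 1st.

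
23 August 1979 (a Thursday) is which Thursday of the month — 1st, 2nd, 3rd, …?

4th

Day 23 falls in week ⌈23/7⌉ of the month.
Days 1–7 hold the 1st Thursday, 8–14 the 2nd, 15–21 the 3rd, 22–28 the 4th, 29–31 the 5th.
23 is in the range for the 4th.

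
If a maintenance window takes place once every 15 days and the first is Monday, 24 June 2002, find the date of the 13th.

21 December 2002

The 13th occurrence is 12 intervals after the first: 12 × 15 = 180 days after 24 June 2002.
June has 30 days — 6 days to the end of June leaves 174.
July has 31 days (143 left).
August has 31 days (112 left).
September has 30 days (82 left).
October has 31 days (51 left).
November has 30 days (21 left).
21 days into December → 21 December 2002.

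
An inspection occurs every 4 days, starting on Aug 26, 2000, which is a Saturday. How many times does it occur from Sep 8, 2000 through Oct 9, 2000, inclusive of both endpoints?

Occurrences land 4·i days after Aug 26, 2000 for i = 0, 1, 2, …
Sep 8, 2000 is 13 days after the start; 13 ÷ 4 = 3 remainder 1; since the remainder is 1, round up to i = 4. First occurrence in the window: #5 on Sep 11, 2000 (4×4 = 16 days in).
Oct 9, 2000 is 44 days after the start; 44 ÷ 4 = 11 remainder 0. Last occurrence in the window: #12 on Oct 9, 2000.
Occurrences #5 through #12: 8 in total.

8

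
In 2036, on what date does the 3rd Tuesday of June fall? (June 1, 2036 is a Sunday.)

June 2036 begins on a Sunday, so the first Tuesday is June 3 (2 days later).
The 3rd Tuesday is 2 weeks later: 3 + 14 = 17.

June 17, 2036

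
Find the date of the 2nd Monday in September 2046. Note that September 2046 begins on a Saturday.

September 2046 begins on a Saturday, so the first Monday is September 3 (2 days later).
The 2nd Monday is 1 weeks later: 3 + 7 = 10.

2046-09-10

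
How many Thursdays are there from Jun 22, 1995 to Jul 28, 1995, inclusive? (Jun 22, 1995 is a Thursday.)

6

Jun 22, 1995 is a Thursday; the first Thursday on or after it is Jun 22, 1995.
From Jun 22, 1995 to Jul 28, 1995: 8 + 28 = 36 days (rest of Jun, Jul).
36 ÷ 7 = 5 full weeks with remainder 1, so 5 more Thursdays after the first → 6.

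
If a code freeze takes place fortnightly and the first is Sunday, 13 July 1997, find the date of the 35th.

The 35th occurrence is 34 intervals after the first: 34 × 14 = 476 days after 13 July 1997.
July has 31 days — 18 days to the end of July leaves 458.
From end of July to end of 1997 is 153 days (305 left).
January has 31 days (274 left).
February has 28 days (246 left).
March has 31 days (215 left).
April has 30 days (185 left).
May has 31 days (154 left).
June has 30 days (124 left).
July has 31 days (93 left).
August has 31 days (62 left).
September has 30 days (32 left).
October has 31 days (1 left).
1 day into November → 1 November 1998.

1 November 1998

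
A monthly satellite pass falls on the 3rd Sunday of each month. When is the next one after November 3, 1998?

November 15, 1998

November 1998 starts on a Sunday; its first Sunday is the 1st, so the 3rd Sunday is the 15th — November 15, 1998.
November 15, 1998 is after November 3, 1998, so that is the next one.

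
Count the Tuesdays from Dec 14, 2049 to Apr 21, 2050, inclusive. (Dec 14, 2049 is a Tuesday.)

Dec 14, 2049 is a Tuesday; the first Tuesday on or after it is Dec 14, 2049.
From Dec 14, 2049 to Apr 21, 2050: 17 + 31 + 28 + 31 + 21 = 128 days (rest of Dec, Jan, Feb, Mar, Apr).
128 ÷ 7 = 18 full weeks with remainder 2, so 18 more Tuesdays after the first → 19.

19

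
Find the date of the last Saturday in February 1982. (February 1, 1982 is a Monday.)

February 27, 1982

February 1982 begins on a Monday, so the first Saturday is February 6 (5 days later).
February 1982 has 28 days. Adding weeks: 6, 13, 20, 27 — the last one ≤ 28 is the 27th.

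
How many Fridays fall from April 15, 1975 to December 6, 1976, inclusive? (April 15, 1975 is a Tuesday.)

April 15, 1975 is a Tuesday; the first Friday on or after it is April 18, 1975 (3 days later).
From April 18, 1975 to December 6, 1976: 257 + 341 = 598 days (rest of 1975, to December 6, 1976 in 1976).
598 ÷ 7 = 85 full weeks with remainder 3, so 85 more Fridays after the first → 86.

86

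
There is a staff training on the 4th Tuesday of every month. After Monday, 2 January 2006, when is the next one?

24 January 2006

January 2006 starts on a Sunday; its first Tuesday is the 3rd, so the 4th Tuesday is the 24th — 24 January 2006.
24 January 2006 is after 2 January 2006, so that is the next one.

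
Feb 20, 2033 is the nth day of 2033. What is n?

51

Days in months before Feb: 31 = 31.
Plus 20 days into Feb → day 51.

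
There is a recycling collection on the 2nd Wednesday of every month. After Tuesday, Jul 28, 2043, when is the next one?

Jul 2043 starts on a Wednesday; its first Wednesday is the 1st, so the 2nd Wednesday is the 8th — Jul 8, 2043.
That is not after Jul 28, 2043, so look at Aug 2043.
Aug 2043 starts on a Saturday; its first Wednesday is the 5th, so the 2nd Wednesday is the 12th — Aug 12, 2043.

Aug 12, 2043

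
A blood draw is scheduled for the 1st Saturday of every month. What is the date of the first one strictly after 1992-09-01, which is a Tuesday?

1992-09-05

September 1992 starts on a Tuesday, so its 1st Saturday is 1992-09-05 (4 days in).
1992-09-05 is after 1992-09-01, so that is the next one.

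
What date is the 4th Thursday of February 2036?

February 28, 2036

The first Thursday of February 2036 is February 7.
The 4th Thursday is 3 weeks later: 7 + 21 = 28.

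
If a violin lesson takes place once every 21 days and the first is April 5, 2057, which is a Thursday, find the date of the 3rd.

May 17, 2057

The 3rd occurrence is 2 intervals after the first: 2 × 21 = 42 days after April 5, 2057.
April has 30 days — 25 days to the end of April leaves 17.
17 days into May → May 17, 2057.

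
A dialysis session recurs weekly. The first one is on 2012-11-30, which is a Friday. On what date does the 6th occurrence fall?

2013-01-04

The 6th occurrence is 5 intervals after the first: 5 × 7 = 35 days after 2012-11-30.
November has 30 days — 0 days to the end of November leaves 35.
December has 31 days (4 left).
4 days into January → 2013-01-04.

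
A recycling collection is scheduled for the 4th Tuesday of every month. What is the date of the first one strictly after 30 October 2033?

22 November 2033

October 2033 starts on a Saturday; its first Tuesday is the 4th, so the 4th Tuesday is the 25th — 25 October 2033.
That is not after 30 October 2033, so look at November 2033.
November 2033 starts on a Tuesday; its first Tuesday is the 1st, so the 4th Tuesday is the 22nd — 22 November 2033.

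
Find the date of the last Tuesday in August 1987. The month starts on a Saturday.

August 1987 begins on a Saturday, so the first Tuesday is August 4 (3 days later).
August 1987 has 31 days. Adding weeks: 4, 11, 18, 25 — the last one ≤ 31 is the 25th.

August 25, 1987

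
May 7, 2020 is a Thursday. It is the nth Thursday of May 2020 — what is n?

1st

Day 7 falls in week ⌈7/7⌉ of the month.
Days 1–7 hold the 1st Thursday, 8–14 the 2nd, 15–21 the 3rd, 22–28 the 4th, 29–31 the 5th.
7 is in the range for the 1st.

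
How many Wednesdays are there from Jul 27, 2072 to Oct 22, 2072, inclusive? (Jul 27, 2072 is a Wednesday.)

13

Jul 27, 2072 is a Wednesday; the first Wednesday on or after it is Jul 27, 2072.
From Jul 27, 2072 to Oct 22, 2072: 4 + 31 + 30 + 22 = 87 days (rest of Jul, Aug, Sep, Oct).
87 ÷ 7 = 12 full weeks with remainder 3, so 12 more Wednesdays after the first → 13.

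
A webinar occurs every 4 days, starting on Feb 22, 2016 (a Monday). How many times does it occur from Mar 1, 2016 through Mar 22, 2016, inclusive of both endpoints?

6

Occurrences land 4·i days after Feb 22, 2016 for i = 0, 1, 2, …
Mar 1, 2016 is 8 days after the start; 8 ÷ 4 = 2 remainder 0. First occurrence in the window: #3 on Mar 1, 2016 (2×4 = 8 days in).
Mar 22, 2016 is 29 days after the start; 29 ÷ 4 = 7 remainder 1. Last occurrence in the window: #8 on Mar 21, 2016.
Occurrences #3 through #8: 6 in total.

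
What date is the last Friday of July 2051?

The first Friday of July 2051 is July 7.
July 2051 has 31 days. Adding weeks: 7, 14, 21, 28 — the last one ≤ 31 is the 28th.

28 July 2051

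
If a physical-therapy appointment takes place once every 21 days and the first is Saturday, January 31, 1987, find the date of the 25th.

June 18, 1988

The 25th occurrence is 24 intervals after the first: 24 × 21 = 504 days after January 31, 1987.
January has 31 days — 0 days to the end of January leaves 504.
From end of January to end of 1987 is 334 days (170 left).
January has 31 days (139 left).
February has 29 days (110 left).
March has 31 days (79 left).
April has 30 days (49 left).
May has 31 days (18 left).
18 days into June → June 18, 1988.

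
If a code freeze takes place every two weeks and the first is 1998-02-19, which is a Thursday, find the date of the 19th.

1998-10-29

The 19th occurrence is 18 intervals after the first: 18 × 14 = 252 days after 1998-02-19.
February has 28 days — 9 days to the end of February leaves 243.
March has 31 days (212 left).
April has 30 days (182 left).
May has 31 days (151 left).
June has 30 days (121 left).
July has 31 days (90 left).
August has 31 days (59 left).
September has 30 days (29 left).
29 days into October → 1998-10-29.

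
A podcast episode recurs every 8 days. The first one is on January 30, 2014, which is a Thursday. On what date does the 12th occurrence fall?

The 12th occurrence is 11 intervals after the first: 11 × 8 = 88 days after January 30, 2014.
January has 31 days — 1 day to the end of January leaves 87.
February has 28 days (59 left).
March has 31 days (28 left).
28 days into April → April 28, 2014.

April 28, 2014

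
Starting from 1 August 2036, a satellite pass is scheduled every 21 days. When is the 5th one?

24 October 2036

The 5th occurrence is 4 intervals after the first: 4 × 21 = 84 days after 1 August 2036.
August has 31 days — 30 days to the end of August leaves 54.
September has 30 days (24 left).
24 days into October → 24 October 2036.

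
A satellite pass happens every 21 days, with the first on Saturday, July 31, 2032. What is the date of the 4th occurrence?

The 4th occurrence is 3 intervals after the first: 3 × 21 = 63 days after July 31, 2032.
July has 31 days — 0 days to the end of July leaves 63.
August has 31 days (32 left).
September has 30 days (2 left).
2 days into October → October 2, 2032.

October 2, 2032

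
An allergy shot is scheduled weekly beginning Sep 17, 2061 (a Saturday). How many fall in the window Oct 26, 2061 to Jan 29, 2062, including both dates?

14

Occurrences land 7·i days after Sep 17, 2061 for i = 0, 1, 2, …
Oct 26, 2061 is 39 days after the start; 39 ÷ 7 = 5 remainder 4; since the remainder is 4, round up to i = 6. First occurrence in the window: #7 on Oct 29, 2061 (6×7 = 42 days in).
Jan 29, 2062 is 134 days after the start; 134 ÷ 7 = 19 remainder 1. Last occurrence in the window: #20 on Jan 28, 2062.
Occurrences #7 through #20: 14 in total.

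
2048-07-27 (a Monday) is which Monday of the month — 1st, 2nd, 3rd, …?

Day 27 falls in week ⌈27/7⌉ of the month.
Days 1–7 hold the 1st Monday, 8–14 the 2nd, 15–21 the 3rd, 22–28 the 4th, 29–31 the 5th.
27 is in the range for the 4th.

4th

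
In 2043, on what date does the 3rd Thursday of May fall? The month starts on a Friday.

May 21, 2043

May 2043 begins on a Friday, so the first Thursday is May 7 (6 days later).
The 3rd Thursday is 2 weeks later: 7 + 14 = 21.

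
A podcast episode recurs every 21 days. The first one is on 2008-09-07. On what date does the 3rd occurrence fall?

The 3rd occurrence is 2 intervals after the first: 2 × 21 = 42 days after 2008-09-07.
September has 30 days — 23 days to the end of September leaves 19.
19 days into October → 2008-10-19.

2008-10-19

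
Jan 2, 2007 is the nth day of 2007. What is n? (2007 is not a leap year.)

Plus 2 days into Jan → day 2.

2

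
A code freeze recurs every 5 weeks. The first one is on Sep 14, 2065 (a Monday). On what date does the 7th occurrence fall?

Apr 12, 2066

The 7th occurrence is 6 intervals after the first: 6 × 35 = 210 days after Sep 14, 2065.
Sep has 30 days — 16 days to the end of Sep leaves 194.
Oct has 31 days (163 left).
Nov has 30 days (133 left).
Dec has 31 days (102 left).
Jan has 31 days (71 left).
Feb has 28 days (43 left).
Mar has 31 days (12 left).
12 days into Apr → Apr 12, 2066.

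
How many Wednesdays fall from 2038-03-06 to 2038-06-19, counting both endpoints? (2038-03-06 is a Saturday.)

2038-03-06 is a Saturday; the first Wednesday on or after it is 2038-03-10 (4 days later).
From 2038-03-10 to 2038-06-19: 21 + 30 + 31 + 19 = 101 days (rest of March, April, May, June).
101 ÷ 7 = 14 full weeks with remainder 3, so 14 more Wednesdays after the first → 15.

15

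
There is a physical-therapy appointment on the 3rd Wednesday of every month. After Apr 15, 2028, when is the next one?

Apr 19, 2028

Apr 2028 starts on a Saturday; its first Wednesday is the 5th, so the 3rd Wednesday is the 19th — Apr 19, 2028.
Apr 19, 2028 is after Apr 15, 2028, so that is the next one.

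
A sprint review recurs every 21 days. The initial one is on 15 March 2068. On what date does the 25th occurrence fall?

1 August 2069

The 25th occurrence is 24 intervals after the first: 24 × 21 = 504 days after 15 March 2068.
March has 31 days — 16 days to the end of March leaves 488.
From end of March to end of 2068 is 275 days (213 left).
January has 31 days (182 left).
February has 28 days (154 left).
March has 31 days (123 left).
April has 30 days (93 left).
May has 31 days (62 left).
June has 30 days (32 left).
July has 31 days (1 left).
1 day into August → 1 August 2069.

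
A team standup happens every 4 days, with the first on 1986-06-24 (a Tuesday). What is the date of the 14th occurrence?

1986-08-15

The 14th occurrence is 13 intervals after the first: 13 × 4 = 52 days after 1986-06-24.
June has 30 days — 6 days to the end of June leaves 46.
July has 31 days (15 left).
15 days into August → 1986-08-15.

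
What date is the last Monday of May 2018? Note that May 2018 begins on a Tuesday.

May 28, 2018

May 2018 begins on a Tuesday, so the first Monday is May 7 (6 days later).
May 2018 has 31 days. Adding weeks: 7, 14, 21, 28 — the last one ≤ 31 is the 28th.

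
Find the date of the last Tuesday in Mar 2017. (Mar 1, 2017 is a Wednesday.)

Mar 28, 2017

Mar 2017 begins on a Wednesday, so the first Tuesday is Mar 7 (6 days later).
Mar 2017 has 31 days. Adding weeks: 7, 14, 21, 28 — the last one ≤ 31 is the 28th.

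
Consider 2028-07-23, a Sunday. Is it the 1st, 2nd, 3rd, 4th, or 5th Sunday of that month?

4th

Day 23 falls in week ⌈23/7⌉ of the month.
Days 1–7 hold the 1st Sunday, 8–14 the 2nd, 15–21 the 3rd, 22–28 the 4th, 29–31 the 5th.
23 is in the range for the 4th.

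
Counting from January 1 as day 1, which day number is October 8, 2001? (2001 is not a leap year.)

281

Days in months before October: 31 + 28 + 31 + 30 + 31 + 30 + 31 + 31 + 30 = 273.
Plus 8 days into October → day 281.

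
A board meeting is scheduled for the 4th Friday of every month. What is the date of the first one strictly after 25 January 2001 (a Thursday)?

January 2001 starts on a Monday; its first Friday is the 5th, so the 4th Friday is the 26th — 26 January 2001.
26 January 2001 is after 25 January 2001, so that is the next one.

26 January 2001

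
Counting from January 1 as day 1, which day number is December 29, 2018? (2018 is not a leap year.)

Days in months before December: 31 + 28 + 31 + 30 + 31 + 30 + 31 + 31 + 30 + 31 + 30 = 334.
Plus 29 days into December → day 363.

363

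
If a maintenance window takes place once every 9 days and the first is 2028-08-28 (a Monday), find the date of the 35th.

2029-06-30

The 35th occurrence is 34 intervals after the first: 34 × 9 = 306 days after 2028-08-28.
August has 31 days — 3 days to the end of August leaves 303.
September has 30 days (273 left).
October has 31 days (242 left).
November has 30 days (212 left).
December has 31 days (181 left).
January has 31 days (150 left).
February has 28 days (122 left).
March has 31 days (91 left).
April has 30 days (61 left).
May has 31 days (30 left).
30 days into June → 2029-06-30.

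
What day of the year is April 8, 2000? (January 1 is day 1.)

99

Days in months before April: 31 + 29 + 31 = 91.
Plus 8 days into April → day 99.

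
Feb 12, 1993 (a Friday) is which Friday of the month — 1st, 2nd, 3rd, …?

Day 12 falls in week ⌈12/7⌉ of the month.
Days 1–7 hold the 1st Friday, 8–14 the 2nd, 15–21 the 3rd, 22–28 the 4th, 29–31 the 5th.
12 is in the range for the 2nd.

2nd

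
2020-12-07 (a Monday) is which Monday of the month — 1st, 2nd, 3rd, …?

1st

Day 7 falls in week ⌈7/7⌉ of the month.
Days 1–7 hold the 1st Monday, 8–14 the 2nd, 15–21 the 3rd, 22–28 the 4th, 29–31 the 5th.
7 is in the range for the 1st.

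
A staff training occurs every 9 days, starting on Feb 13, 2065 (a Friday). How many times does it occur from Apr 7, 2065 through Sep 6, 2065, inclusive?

Occurrences land 9·i days after Feb 13, 2065 for i = 0, 1, 2, …
Apr 7, 2065 is 53 days after the start; 53 ÷ 9 = 5 remainder 8; since the remainder is 8, round up to i = 6. First occurrence in the window: #7 on Apr 8, 2065 (6×9 = 54 days in).
Sep 6, 2065 is 205 days after the start; 205 ÷ 9 = 22 remainder 7. Last occurrence in the window: #23 on Aug 30, 2065.
Occurrences #7 through #23: 17 in total.

17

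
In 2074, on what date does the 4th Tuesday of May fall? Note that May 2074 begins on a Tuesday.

May 22, 2074

May 2074 begins on a Tuesday, so the first Tuesday is May 1.
The 4th Tuesday is 3 weeks later: 1 + 21 = 22.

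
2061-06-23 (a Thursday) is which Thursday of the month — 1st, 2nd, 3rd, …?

4th

Day 23 falls in week ⌈23/7⌉ of the month.
Days 1–7 hold the 1st Thursday, 8–14 the 2nd, 15–21 the 3rd, 22–28 the 4th, 29–31 the 5th.
23 is in the range for the 4th.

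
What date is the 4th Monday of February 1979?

February 1979 begins on a Thursday, so the first Monday is February 5 (4 days later).
The 4th Monday is 3 weeks later: 5 + 21 = 26.

February 26, 1979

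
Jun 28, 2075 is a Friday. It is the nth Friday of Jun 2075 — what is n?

Day 28 falls in week ⌈28/7⌉ of the month.
Days 1–7 hold the 1st Friday, 8–14 the 2nd, 15–21 the 3rd, 22–28 the 4th, 29–31 the 5th.
28 is in the range for the 4th.

4th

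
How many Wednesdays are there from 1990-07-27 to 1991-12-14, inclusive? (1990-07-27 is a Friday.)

72

1990-07-27 is a Friday; the first Wednesday on or after it is 1990-08-01 (5 days later).
From 1990-08-01 to 1991-12-14: 152 + 348 = 500 days (rest of 1990, to 1991-12-14 in 1991).
500 ÷ 7 = 71 full weeks with remainder 3, so 71 more Wednesdays after the first → 72.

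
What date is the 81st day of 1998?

January has 31 days (81 − 31 = 50 remain).
February has 28 days (50 − 28 = 22 remain).
22 into March → March 22.

March 22, 1998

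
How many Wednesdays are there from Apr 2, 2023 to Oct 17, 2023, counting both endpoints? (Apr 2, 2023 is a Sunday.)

28

Apr 2, 2023 is a Sunday; the first Wednesday on or after it is Apr 5, 2023 (3 days later).
From Apr 5, 2023 to Oct 17, 2023: 25 + 31 + 30 + 31 + 31 + 30 + 17 = 195 days (rest of Apr, May, Jun, Jul, Aug, Sep, Oct).
195 ÷ 7 = 27 full weeks with remainder 6, so 27 more Wednesdays after the first → 28.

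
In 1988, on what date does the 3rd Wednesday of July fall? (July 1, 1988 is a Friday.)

July 20, 1988

July 1988 begins on a Friday, so the first Wednesday is July 6 (5 days later).
The 3rd Wednesday is 2 weeks later: 6 + 14 = 20.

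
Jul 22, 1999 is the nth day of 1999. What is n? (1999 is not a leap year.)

203

Days in months before Jul: 31 + 28 + 31 + 30 + 31 + 30 = 181.
Plus 22 days into Jul → day 203.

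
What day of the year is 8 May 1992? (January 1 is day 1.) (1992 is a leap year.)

Days in months before May: 31 + 29 + 31 + 30 = 121.
Plus 8 days into May → day 129.

129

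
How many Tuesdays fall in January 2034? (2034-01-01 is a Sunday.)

5

2034-01-01 is a Sunday; the first Tuesday on or after it is 2034-01-03 (2 days later).
From 2034-01-03 to 2034-01-31 is 31 − 3 = 28 days.
28 ÷ 7 = 4 full weeks with remainder 0, so 4 more Tuesdays after the first → 5.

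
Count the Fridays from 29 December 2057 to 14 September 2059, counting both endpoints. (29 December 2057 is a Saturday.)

29 December 2057 is a Saturday; the first Friday on or after it is 4 January 2058 (6 days later).
From 4 January 2058 to 14 September 2059: 361 + 257 = 618 days (rest of 2058, to 14 September 2059 in 2059).
618 ÷ 7 = 88 full weeks with remainder 2, so 88 more Fridays after the first → 89.

89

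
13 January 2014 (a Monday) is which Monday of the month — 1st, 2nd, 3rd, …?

2nd

Day 13 falls in week ⌈13/7⌉ of the month.
Days 1–7 hold the 1st Monday, 8–14 the 2nd, 15–21 the 3rd, 22–28 the 4th, 29–31 the 5th.
13 is in the range for the 2nd.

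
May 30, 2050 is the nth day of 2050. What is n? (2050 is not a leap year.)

Days in months before May: 31 + 28 + 31 + 30 = 120.
Plus 30 days into May → day 150.

150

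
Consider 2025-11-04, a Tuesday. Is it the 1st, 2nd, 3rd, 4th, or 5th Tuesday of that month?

1st

Day 4 falls in week ⌈4/7⌉ of the month.
Days 1–7 hold the 1st Tuesday, 8–14 the 2nd, 15–21 the 3rd, 22–28 the 4th, 29–31 the 5th.
4 is in the range for the 1st.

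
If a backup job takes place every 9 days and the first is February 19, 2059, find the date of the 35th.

December 22, 2059

The 35th occurrence is 34 intervals after the first: 34 × 9 = 306 days after February 19, 2059.
February has 28 days — 9 days to the end of February leaves 297.
March has 31 days (266 left).
April has 30 days (236 left).
May has 31 days (205 left).
June has 30 days (175 left).
July has 31 days (144 left).
August has 31 days (113 left).
September has 30 days (83 left).
October has 31 days (52 left).
November has 30 days (22 left).
22 days into December → December 22, 2059.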